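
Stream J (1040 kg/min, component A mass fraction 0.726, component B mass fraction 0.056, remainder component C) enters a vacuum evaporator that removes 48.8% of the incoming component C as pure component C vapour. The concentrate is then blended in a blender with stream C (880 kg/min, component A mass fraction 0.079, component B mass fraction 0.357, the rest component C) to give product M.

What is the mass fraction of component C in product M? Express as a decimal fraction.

Vapour removed = 0.488×0.218×1040 = 110.64 kg/min; concentrate = 929.36 kg/min.
component C reaching the mixer = 116.08 (from concentrate) + 880×0.564 = 612.4 kg/min.
Product flow = 929.36 + 880 = 1809.4 kg/min; component C fraction = 0.338.

0.338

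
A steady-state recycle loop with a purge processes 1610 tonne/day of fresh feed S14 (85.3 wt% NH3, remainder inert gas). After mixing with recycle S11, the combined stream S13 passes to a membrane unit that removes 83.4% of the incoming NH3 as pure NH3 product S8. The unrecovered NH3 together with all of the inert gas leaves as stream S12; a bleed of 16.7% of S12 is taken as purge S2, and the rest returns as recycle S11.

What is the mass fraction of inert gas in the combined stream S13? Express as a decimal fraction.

inert gas enters only via S14 and leaves only via the purge: 1610×0.147 = 0.167×(inert gas in S12), and the membrane unit passes all inert gas, so inert gas in S13 = inert gas in S12 = 1417.2 tonne/day.
NH3 in S13: m_A = 1610×0.853 + (1−0.167)·(1−0.834)·m_A, so m_A = 1373.3/0.8617 = 1593.7 tonne/day.
S13 = 1593.7 + 1417.2 = 3010.9 tonne/day.
inert gas fraction in S13 = 1417.2/3010.9 = 0.4707.

0.4707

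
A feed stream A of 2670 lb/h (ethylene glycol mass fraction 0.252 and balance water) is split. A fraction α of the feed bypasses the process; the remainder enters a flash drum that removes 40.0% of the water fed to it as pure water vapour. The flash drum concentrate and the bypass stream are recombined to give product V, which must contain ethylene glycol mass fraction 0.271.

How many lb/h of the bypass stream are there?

2044 lb/h

All 2670×0.252 = 672.84 lb/h of ethylene glycol reaches V, so V = 672.84/0.271 = 2482.8 lb/h and vapour = 187.2 lb/h.
The evaporator receives (1−α)·2670 of feed at 0.748 water and removes 0.400 of that water:
0.400×0.748×(1−α)×2670 = 187.2
(1−α) = 187.2/798.86 = 0.2343;  α = 0.7657.
Bypass flow = 0.7657×2670 = 2044.3 lb/h.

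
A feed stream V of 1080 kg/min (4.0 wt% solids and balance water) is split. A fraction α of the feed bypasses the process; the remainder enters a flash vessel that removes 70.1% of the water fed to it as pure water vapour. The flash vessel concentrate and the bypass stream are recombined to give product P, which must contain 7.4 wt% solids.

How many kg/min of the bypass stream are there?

342.6 kg/min

All 1080×0.040 = 43.2 kg/min of solids reaches P, so P = 43.2/0.074 = 583.78 kg/min and vapour = 496.22 kg/min.
The evaporator receives (1−α)·1080 of feed at 0.960 water and removes 0.701 of that water:
0.701×0.960×(1−α)×1080 = 496.22
(1−α) = 496.22/726.8 = 0.6827;  α = 0.3173.
Bypass flow = 0.3173×1080 = 342.64 kg/min.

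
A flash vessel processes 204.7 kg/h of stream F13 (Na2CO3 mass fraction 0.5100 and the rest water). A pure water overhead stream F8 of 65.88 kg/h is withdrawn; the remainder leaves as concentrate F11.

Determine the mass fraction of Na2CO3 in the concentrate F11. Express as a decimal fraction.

Na2CO3 is not removed: 204.7×0.510 = 104.4 kg/h of Na2CO3 enters F11.
Concentrate = 204.7 − 65.88 = 138.82 kg/h.
Mass fraction = 104.4/138.82 = 0.7520.

0.7520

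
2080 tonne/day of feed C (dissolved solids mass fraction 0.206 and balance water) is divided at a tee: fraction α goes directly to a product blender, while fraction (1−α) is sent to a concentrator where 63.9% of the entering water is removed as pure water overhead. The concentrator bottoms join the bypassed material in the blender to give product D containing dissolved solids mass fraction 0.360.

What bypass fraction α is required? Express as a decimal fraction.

All 2080×0.206 = 428.48 tonne/day of dissolved solids reaches D, so D = 428.48/0.360 = 1190.2 tonne/day and vapour = 889.78 tonne/day.
The evaporator receives (1−α)·2080 of feed at 0.794 water and removes 0.639 of that water:
0.639×0.794×(1−α)×2080 = 889.78
(1−α) = 889.78/1055.3 = 0.8431;  α = 0.1569.

0.157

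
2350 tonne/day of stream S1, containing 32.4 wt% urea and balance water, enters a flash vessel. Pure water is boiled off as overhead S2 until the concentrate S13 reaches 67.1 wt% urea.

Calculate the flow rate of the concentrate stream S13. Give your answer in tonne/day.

1135 tonne/day

urea is conserved: 2350×0.324 = 761.4 tonne/day all reports to the concentrate.
Concentrate = 761.4/(target fraction) = 1134.7 tonne/day.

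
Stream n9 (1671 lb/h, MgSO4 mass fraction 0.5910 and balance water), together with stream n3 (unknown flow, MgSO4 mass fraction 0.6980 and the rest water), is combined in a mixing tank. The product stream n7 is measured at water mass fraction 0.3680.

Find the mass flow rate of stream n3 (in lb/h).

1038 lb/h

Let n3 be the unknown flow. Total out = 1671 + n3.
water balance: 683.44 + 0.302·n3 = 0.368·(1671 + n3)
(0.302 − 0.368)·n3 = 0.368×1671 − 683.44 = -68.511
n3 = -68.511 / -0.066 = 1038 lb/h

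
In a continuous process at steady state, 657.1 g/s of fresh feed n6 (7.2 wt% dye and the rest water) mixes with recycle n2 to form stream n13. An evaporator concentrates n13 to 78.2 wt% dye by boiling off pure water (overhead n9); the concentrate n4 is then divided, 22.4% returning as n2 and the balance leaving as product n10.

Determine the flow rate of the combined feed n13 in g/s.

Overall dye balance (none leaves overhead): dye in fresh feed = dye in product, i.e. 657.1×0.072 = (1−0.224)·n4·0.782.
n4 = 47.311/(0.782×0.776) = 77.964 g/s.
Recycle n2 = 0.224×77.964 = 17.464 g/s.
Combined feed n13 = 657.1 + 17.464 = 674.56 g/s.

674.6 g/s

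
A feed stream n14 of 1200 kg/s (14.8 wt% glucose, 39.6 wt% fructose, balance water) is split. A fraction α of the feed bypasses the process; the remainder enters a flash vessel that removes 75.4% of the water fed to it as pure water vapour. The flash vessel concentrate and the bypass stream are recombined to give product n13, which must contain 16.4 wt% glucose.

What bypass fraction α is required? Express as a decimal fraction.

0.716

All 1200×0.148 = 177.6 kg/s of glucose reaches n13, so n13 = 177.6/0.164 = 1082.9 kg/s and vapour = 117.07 kg/s.
The evaporator receives (1−α)·1200 of feed at 0.456 water and removes 0.754 of that water:
0.754×0.456×(1−α)×1200 = 117.07
(1−α) = 117.07/412.59 = 0.2838;  α = 0.7162.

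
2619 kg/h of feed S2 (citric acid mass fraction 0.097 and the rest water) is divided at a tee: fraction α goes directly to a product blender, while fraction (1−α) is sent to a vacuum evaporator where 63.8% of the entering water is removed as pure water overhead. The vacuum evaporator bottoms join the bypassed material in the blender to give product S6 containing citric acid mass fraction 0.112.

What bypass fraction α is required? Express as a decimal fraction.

All 2619×0.097 = 254.04 kg/h of citric acid reaches S6, so S6 = 254.04/0.112 = 2268.2 kg/h and vapour = 350.76 kg/h.
The evaporator receives (1−α)·2619 of feed at 0.903 water and removes 0.638 of that water:
0.638×0.903×(1−α)×2619 = 350.76
(1−α) = 350.76/1508.8 = 0.2325;  α = 0.7675.

0.768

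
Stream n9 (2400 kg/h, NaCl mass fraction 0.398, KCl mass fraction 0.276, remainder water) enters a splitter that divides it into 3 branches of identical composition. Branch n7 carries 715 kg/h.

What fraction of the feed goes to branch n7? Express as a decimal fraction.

0.298

Fraction to n7 = 715/2400 = 0.2979.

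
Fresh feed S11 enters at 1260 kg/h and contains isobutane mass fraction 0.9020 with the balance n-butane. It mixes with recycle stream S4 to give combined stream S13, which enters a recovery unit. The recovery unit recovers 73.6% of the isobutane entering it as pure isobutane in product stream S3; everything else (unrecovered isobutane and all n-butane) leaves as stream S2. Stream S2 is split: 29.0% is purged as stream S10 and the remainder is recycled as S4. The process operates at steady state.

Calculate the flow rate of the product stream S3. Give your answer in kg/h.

1029 kg/h

isobutane in S13: m_A = 1260×0.902 + (1−0.290)·(1−0.736)·m_A, so m_A = 1136.5/0.8126 = 1398.7 kg/h.
Product S3 = 0.736×1398.7 = 1029.4 kg/h.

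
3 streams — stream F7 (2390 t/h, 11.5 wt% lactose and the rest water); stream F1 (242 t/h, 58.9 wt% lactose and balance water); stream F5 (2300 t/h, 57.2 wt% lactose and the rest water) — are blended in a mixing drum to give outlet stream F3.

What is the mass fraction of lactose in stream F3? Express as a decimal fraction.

Total flow out = 2390 + 242 + 2300 = 4932 t/h.
lactose in = 2390×0.115 + 242×0.589 + 2300×0.572 = 1733 t/h.
lactose mass fraction in F3 = 1733/4932 = 0.3514.

0.3514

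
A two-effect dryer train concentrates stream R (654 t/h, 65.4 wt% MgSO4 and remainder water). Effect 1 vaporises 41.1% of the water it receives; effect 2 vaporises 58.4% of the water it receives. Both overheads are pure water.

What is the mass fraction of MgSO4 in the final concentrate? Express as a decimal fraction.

water in feed = 654×0.346 = 226.28 t/h.
After stage 1: water left = (1−0.411)×226.28 = 133.28; stream total = 561 t/h.
After stage 2: water left = (1−0.584)×133.28 = 55.445; final concentrate = 483.16 t/h.
MgSO4 fraction = 427.72/483.16 = 0.885.

0.885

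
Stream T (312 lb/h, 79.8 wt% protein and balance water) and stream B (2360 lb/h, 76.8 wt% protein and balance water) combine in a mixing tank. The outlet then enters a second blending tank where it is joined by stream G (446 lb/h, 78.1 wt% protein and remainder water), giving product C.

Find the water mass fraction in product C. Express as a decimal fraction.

0.227

Overall, product flow = 3118 lb/h.
water in = 312×0.202 + 2360×0.232 + 446×0.219 = 708.22 lb/h.
water fraction in C = 0.227.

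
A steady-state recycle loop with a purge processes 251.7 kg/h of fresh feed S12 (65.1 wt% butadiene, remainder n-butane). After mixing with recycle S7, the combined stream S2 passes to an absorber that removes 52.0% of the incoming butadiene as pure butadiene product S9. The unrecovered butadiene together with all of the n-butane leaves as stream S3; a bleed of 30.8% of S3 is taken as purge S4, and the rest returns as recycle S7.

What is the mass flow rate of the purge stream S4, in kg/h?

124.1 kg/h

n-butane enters only via S12 and leaves only via the purge: 251.7×0.349 = 0.308×(n-butane in S3), and the absorber passes all n-butane, so n-butane in S2 = n-butane in S3 = 285.21 kg/h.
butadiene in S2: m_A = 251.7×0.651 + (1−0.308)·(1−0.520)·m_A, so m_A = 163.86/0.6678 = 245.35 kg/h.
S3 = (1−0.520)×245.35 + 285.21 = 402.98 kg/h.
Purge S4 = 0.308×402.98 = 124.12 kg/h.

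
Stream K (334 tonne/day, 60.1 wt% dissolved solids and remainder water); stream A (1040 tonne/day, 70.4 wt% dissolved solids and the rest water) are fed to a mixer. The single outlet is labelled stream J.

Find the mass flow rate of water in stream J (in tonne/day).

water out = water in = 334×0.399 + 1040×0.296 = 441.11 tonne/day.

441.1 tonne/day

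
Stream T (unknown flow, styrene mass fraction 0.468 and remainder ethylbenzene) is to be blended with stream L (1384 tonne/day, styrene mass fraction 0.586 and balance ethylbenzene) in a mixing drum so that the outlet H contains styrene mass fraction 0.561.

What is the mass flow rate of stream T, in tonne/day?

372 tonne/day

Let T be the unknown flow. Total out = 1384 + T.
styrene balance: 811.02 + 0.468·T = 0.561·(1384 + T)
(0.468 − 0.561)·T = 0.561×1384 − 811.02 = -34.6
T = -34.6 / -0.093 = 372.04 tonne/day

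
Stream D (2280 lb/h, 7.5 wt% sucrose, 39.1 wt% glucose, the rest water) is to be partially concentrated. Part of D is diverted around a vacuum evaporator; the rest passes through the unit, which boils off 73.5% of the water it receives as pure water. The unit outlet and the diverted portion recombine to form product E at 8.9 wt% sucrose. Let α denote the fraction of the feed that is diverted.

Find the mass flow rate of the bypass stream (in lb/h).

All 2280×0.075 = 171 lb/h of sucrose reaches E, so E = 171/0.089 = 1921.3 lb/h and vapour = 358.65 lb/h.
The evaporator receives (1−α)·2280 of feed at 0.534 water and removes 0.735 of that water:
0.735×0.534×(1−α)×2280 = 358.65
(1−α) = 358.65/894.88 = 0.4008;  α = 0.5992.
Bypass flow = 0.5992×2280 = 1366.2 lb/h.

1366 lb/h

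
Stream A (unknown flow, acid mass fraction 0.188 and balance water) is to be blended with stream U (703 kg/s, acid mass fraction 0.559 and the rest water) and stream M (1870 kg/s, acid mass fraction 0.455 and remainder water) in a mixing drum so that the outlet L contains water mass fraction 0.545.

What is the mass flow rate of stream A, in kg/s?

Let A be the unknown flow. Total out = 2573 + A.
water balance: 1329.2 + 0.812·A = 0.545·(2573 + A)
(0.812 − 0.545)·A = 0.545×2573 − 1329.2 = 73.112
A = 73.112 / 0.267 = 273.83 kg/s

273.8 kg/s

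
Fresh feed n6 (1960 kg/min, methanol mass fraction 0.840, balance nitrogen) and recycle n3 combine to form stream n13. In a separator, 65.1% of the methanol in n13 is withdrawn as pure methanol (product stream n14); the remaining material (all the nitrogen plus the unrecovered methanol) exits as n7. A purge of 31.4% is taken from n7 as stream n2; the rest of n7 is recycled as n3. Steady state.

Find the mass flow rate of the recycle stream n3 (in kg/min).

nitrogen enters only via n6 and leaves only via the purge: 1960×0.160 = 0.314×(nitrogen in n7), and the separator passes all nitrogen, so nitrogen in n13 = nitrogen in n7 = 998.73 kg/min.
methanol in n13: m_A = 1960×0.840 + (1−0.314)·(1−0.651)·m_A, so m_A = 1646.4/0.7606 = 2164.6 kg/min.
n7 = (1−0.651)×2164.6 + 998.73 = 1754.2 kg/min.
Recycle n3 = (1−0.314)×1754.2 = 1203.4 kg/min.

1203 kg/min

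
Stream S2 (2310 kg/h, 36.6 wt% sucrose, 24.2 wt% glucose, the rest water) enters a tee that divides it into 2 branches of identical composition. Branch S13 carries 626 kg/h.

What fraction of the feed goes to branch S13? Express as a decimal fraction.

Fraction to S13 = 626/2310 = 0.2710.

0.271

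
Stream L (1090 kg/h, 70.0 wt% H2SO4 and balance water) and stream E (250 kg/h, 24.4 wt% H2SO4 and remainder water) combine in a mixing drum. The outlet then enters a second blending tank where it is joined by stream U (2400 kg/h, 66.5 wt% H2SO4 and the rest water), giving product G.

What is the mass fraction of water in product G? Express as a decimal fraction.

0.353

Overall, product flow = 3740 kg/h.
water in = 1090×0.300 + 250×0.756 + 2400×0.335 = 1320 kg/h.
water fraction in G = 0.353.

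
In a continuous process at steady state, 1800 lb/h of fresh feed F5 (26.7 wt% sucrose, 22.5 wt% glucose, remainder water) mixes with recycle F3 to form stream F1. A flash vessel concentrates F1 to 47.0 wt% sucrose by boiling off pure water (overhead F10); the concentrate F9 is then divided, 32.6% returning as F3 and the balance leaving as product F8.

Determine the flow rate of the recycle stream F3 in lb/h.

494.6 lb/h

Overall sucrose balance (none leaves overhead): sucrose in fresh feed = sucrose in product, i.e. 1800×0.267 = (1−0.326)·F9·0.470.
F9 = 480.6/(0.470×0.674) = 1517.1 lb/h.
Recycle F3 = 0.326×1517.1 = 494.59 lb/h.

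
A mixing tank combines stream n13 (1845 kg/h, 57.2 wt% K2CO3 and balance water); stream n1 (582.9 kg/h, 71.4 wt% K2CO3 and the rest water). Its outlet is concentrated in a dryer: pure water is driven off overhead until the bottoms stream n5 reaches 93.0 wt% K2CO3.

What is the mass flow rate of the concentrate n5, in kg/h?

K2CO3 entering = 1845×0.572 + 582.9×0.714 = 1471.5 kg/h.
All K2CO3 reports to n5, so n5 = 1471.5/0.930 = 1582.3 kg/h.

1582 kg/h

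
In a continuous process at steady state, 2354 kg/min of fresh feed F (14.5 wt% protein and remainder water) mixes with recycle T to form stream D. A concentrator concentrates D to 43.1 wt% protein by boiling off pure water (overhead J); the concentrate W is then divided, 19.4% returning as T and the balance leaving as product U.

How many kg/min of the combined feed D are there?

Overall protein balance (none leaves overhead): protein in fresh feed = protein in product, i.e. 2354×0.145 = (1−0.194)·W·0.431.
W = 341.33/(0.431×0.806) = 982.57 kg/min.
Recycle T = 0.194×982.57 = 190.62 kg/min.
Combined feed D = 2354 + 190.62 = 2544.6 kg/min.

2545 kg/min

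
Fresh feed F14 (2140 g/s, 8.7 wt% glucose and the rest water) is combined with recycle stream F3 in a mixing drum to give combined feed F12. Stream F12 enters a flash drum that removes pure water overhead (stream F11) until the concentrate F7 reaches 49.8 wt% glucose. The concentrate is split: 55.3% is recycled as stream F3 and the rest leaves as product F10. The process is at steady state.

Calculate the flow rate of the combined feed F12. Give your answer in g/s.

2603 g/s

Overall glucose balance (none leaves overhead): glucose in fresh feed = glucose in product, i.e. 2140×0.087 = (1−0.553)·F7·0.498.
F7 = 186.18/(0.498×0.447) = 836.37 g/s.
Recycle F3 = 0.553×836.37 = 462.51 g/s.
Combined feed F12 = 2140 + 462.51 = 2602.5 g/s.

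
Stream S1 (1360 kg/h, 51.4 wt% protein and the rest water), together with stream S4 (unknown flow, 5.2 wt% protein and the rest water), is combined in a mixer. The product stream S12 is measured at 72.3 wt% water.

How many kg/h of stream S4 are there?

1433 kg/h

Let S4 be the unknown flow. Total out = 1360 + S4.
water balance: 660.96 + 0.948·S4 = 0.723·(1360 + S4)
(0.948 − 0.723)·S4 = 0.723×1360 − 660.96 = 322.32
S4 = 322.32 / 0.225 = 1432.5 kg/h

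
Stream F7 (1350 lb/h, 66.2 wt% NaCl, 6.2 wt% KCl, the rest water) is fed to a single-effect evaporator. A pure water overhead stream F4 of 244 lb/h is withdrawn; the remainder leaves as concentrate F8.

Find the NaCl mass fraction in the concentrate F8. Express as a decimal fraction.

NaCl is not removed: 1350×0.662 = 893.7 lb/h of NaCl enters F8.
Concentrate = 1350 − 244 = 1106 lb/h.
Mass fraction = 893.7/1106 = 0.808.

0.808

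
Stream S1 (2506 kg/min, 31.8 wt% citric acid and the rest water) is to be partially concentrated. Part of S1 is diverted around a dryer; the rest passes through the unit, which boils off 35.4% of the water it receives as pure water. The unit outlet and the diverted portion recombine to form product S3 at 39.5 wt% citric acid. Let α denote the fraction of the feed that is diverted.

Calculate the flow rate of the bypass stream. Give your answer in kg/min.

All 2506×0.318 = 796.91 kg/min of citric acid reaches S3, so S3 = 796.91/0.395 = 2017.5 kg/min and vapour = 488.51 kg/min.
The evaporator receives (1−α)·2506 of feed at 0.682 water and removes 0.354 of that water:
0.354×0.682×(1−α)×2506 = 488.51
(1−α) = 488.51/605.02 = 0.8074;  α = 0.1926.
Bypass flow = 0.1926×2506 = 482.58 kg/min.

482.6 kg/min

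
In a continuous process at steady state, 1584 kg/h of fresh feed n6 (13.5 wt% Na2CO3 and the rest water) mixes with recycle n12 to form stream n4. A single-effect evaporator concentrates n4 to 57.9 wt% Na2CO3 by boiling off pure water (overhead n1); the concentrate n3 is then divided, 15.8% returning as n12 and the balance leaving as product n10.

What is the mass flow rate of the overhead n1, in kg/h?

1215 kg/h

Overall Na2CO3 balance (none leaves overhead): Na2CO3 in fresh feed = Na2CO3 in product, i.e. 1584×0.135 = (1−0.158)·n3·0.579.
n3 = 213.84/(0.579×0.842) = 438.63 kg/h.
Recycle n12 = 0.158×438.63 = 69.304 kg/h.
Combined feed n4 = 1584 + 69.304 = 1653.3 kg/h.
Overhead n1 = n4 − n3 = 1653.3 − 438.63 = 1214.7 kg/h.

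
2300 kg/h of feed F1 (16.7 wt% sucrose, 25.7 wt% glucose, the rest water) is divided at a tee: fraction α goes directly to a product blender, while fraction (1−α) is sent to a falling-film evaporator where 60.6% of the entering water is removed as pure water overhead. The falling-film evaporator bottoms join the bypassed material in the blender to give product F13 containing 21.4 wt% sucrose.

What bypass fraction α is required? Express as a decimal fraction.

All 2300×0.167 = 384.1 kg/h of sucrose reaches F13, so F13 = 384.1/0.214 = 1794.9 kg/h and vapour = 505.14 kg/h.
The evaporator receives (1−α)·2300 of feed at 0.576 water and removes 0.606 of that water:
0.606×0.576×(1−α)×2300 = 505.14
(1−α) = 505.14/802.83 = 0.6292;  α = 0.3708.

0.371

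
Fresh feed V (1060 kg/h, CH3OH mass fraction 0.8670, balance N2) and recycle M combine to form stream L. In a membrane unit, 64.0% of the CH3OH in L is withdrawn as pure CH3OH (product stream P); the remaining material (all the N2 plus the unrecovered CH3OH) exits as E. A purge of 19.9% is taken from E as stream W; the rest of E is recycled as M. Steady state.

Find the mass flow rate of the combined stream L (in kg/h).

N2 enters only via V and leaves only via the purge: 1060×0.133 = 0.199×(N2 in E), and the membrane unit passes all N2, so N2 in L = N2 in E = 708.44 kg/h.
CH3OH in L: m_A = 1060×0.867 + (1−0.199)·(1−0.640)·m_A, so m_A = 919.02/0.7116 = 1291.4 kg/h.
L = 1291.4 + 708.44 = 1999.9 kg/h.

2000 kg/h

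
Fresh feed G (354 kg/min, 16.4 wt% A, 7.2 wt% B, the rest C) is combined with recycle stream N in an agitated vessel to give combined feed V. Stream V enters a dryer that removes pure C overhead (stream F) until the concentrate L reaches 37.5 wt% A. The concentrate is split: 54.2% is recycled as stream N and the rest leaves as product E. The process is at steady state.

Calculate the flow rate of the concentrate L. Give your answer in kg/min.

Overall A balance (none leaves overhead): A in fresh feed = A in product, i.e. 354×0.164 = (1−0.542)·L·0.375.
L = 58.056/(0.375×0.458) = 338.03 kg/min.

338 kg/min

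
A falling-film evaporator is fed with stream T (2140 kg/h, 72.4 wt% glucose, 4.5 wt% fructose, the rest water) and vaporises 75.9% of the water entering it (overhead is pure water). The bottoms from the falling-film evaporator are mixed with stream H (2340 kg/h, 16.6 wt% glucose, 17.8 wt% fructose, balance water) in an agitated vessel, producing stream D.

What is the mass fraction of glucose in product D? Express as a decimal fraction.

0.4721

Vapour removed = 0.759×0.231×2140 = 375.2 kg/h; concentrate = 1764.8 kg/h.
glucose reaching the mixer = 1549.4 (from concentrate) + 2340×0.166 = 1937.8 kg/h.
Product flow = 1764.8 + 2340 = 4104.8 kg/h; glucose fraction = 0.4721.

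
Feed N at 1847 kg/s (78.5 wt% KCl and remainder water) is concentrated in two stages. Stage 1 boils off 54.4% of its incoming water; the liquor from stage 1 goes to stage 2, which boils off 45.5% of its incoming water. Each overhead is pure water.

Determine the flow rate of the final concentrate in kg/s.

water in feed = 1847×0.215 = 397.11 kg/s.
After stage 1: water left = (1−0.544)×397.11 = 181.08; stream total = 1631 kg/s.
After stage 2: water left = (1−0.455)×181.08 = 98.689; final concentrate = 1548.6 kg/s.

1549 kg/s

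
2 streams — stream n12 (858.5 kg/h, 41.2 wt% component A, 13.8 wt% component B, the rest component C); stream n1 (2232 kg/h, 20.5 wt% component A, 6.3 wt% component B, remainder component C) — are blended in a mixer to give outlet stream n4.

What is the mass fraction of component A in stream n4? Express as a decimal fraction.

Total flow out = 858.5 + 2232 = 3090.5 kg/h.
component A in = 858.5×0.412 + 2232×0.205 = 811.26 kg/h.
component A mass fraction in n4 = 811.26/3090.5 = 0.263.

0.263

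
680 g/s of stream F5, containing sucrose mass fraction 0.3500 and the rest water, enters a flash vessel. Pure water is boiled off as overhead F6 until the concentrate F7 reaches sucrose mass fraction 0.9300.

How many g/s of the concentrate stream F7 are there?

sucrose is conserved: 680×0.350 = 238 g/s all reports to the concentrate.
Concentrate = 238/(target fraction) = 255.91 g/s.

255.9 g/s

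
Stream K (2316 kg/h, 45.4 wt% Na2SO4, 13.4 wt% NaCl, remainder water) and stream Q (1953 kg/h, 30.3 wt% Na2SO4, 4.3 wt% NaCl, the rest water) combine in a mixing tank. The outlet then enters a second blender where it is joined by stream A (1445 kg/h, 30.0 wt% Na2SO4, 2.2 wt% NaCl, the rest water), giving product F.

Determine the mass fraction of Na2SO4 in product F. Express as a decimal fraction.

0.363

Overall, product flow = 5714 kg/h.
Na2SO4 in = 2316×0.454 + 1953×0.303 + 1445×0.300 = 2076.7 kg/h.
Na2SO4 fraction in F = 0.363.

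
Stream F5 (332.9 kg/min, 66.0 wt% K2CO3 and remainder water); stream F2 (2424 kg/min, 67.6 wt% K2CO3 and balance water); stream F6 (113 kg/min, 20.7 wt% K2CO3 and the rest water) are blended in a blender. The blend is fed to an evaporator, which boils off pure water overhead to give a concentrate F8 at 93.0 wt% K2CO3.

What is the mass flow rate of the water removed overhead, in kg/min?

K2CO3 entering = 332.9×0.660 + 2424×0.676 + 113×0.207 = 1881.7 kg/min.
All K2CO3 reports to F8, so F8 = 1881.7/0.930 = 2023.4 kg/min.
Total feed = 2869.9 kg/min; overhead = 2869.9 − 2023.4 = 846.54 kg/min.

846.5 kg/min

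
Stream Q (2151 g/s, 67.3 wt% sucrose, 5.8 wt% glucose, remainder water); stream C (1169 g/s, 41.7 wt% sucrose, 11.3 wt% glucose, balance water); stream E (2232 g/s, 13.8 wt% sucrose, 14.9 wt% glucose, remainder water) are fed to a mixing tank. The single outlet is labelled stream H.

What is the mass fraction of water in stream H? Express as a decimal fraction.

0.4898

Total flow out = 2151 + 1169 + 2232 = 5552 g/s.
water in = 2151×0.269 + 1169×0.470 + 2232×0.713 = 2719.5 g/s.
water mass fraction in H = 2719.5/5552 = 0.4898.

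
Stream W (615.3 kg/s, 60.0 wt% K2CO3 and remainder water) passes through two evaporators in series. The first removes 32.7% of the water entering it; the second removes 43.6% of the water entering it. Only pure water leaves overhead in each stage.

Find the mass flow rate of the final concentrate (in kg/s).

water in feed = 615.3×0.400 = 246.12 kg/s.
After stage 1: water left = (1−0.327)×246.12 = 165.64; stream total = 534.82 kg/s.
After stage 2: water left = (1−0.436)×165.64 = 93.42; final concentrate = 462.6 kg/s.

462.6 kg/s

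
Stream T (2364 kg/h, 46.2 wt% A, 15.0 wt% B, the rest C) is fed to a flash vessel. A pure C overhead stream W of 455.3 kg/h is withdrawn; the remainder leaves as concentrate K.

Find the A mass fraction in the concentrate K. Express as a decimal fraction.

A is not removed: 2364×0.462 = 1092.2 kg/h of A enters K.
Concentrate = 2364 − 455.3 = 1908.7 kg/h.
Mass fraction = 1092.2/1908.7 = 0.5722.

0.5722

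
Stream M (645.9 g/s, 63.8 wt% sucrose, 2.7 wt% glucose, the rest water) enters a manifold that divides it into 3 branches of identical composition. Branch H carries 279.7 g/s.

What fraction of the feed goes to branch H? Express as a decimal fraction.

Fraction to H = 279.7/645.9 = 0.4330.

0.433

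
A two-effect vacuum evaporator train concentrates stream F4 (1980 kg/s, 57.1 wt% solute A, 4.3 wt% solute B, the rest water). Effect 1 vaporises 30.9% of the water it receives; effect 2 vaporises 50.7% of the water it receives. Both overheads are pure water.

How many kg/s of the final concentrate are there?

1476 kg/s

water in feed = 1980×0.386 = 764.28 kg/s.
After stage 1: water left = (1−0.309)×764.28 = 528.12; stream total = 1743.8 kg/s.
After stage 2: water left = (1−0.507)×528.12 = 260.36; final concentrate = 1476.1 kg/s.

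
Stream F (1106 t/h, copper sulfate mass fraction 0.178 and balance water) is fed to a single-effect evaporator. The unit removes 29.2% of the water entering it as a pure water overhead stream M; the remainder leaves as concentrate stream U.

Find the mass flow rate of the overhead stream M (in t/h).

265.5 t/h

water entering = 1106×0.822 = 909.13 t/h; overhead removed = 0.292×909.13 = 265.47 t/h.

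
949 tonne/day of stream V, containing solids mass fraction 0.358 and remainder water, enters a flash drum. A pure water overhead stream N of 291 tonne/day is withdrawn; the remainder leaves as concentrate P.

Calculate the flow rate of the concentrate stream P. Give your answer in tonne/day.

658 tonne/day

Concentrate = 949 − 291 = 658 tonne/day.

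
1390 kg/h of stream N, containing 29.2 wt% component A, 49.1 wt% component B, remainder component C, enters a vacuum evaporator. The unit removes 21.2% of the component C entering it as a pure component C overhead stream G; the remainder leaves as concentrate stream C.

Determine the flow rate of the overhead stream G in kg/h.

component C entering = 1390×0.217 = 301.63 kg/h; overhead removed = 0.212×301.63 = 63.946 kg/h.

63.95 kg/h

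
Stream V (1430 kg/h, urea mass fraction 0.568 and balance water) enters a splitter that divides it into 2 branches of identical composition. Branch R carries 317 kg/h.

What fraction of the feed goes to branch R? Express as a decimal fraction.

0.222

Fraction to R = 317/1430 = 0.2217.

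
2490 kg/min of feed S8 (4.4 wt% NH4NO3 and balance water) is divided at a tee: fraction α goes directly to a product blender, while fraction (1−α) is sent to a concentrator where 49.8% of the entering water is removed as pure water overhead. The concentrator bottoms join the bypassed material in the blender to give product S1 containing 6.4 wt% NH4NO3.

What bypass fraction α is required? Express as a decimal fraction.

0.344

All 2490×0.044 = 109.56 kg/min of NH4NO3 reaches S1, so S1 = 109.56/0.064 = 1711.9 kg/min and vapour = 778.13 kg/min.
The evaporator receives (1−α)·2490 of feed at 0.956 water and removes 0.498 of that water:
0.498×0.956×(1−α)×2490 = 778.13
(1−α) = 778.13/1185.5 = 0.6564;  α = 0.3436.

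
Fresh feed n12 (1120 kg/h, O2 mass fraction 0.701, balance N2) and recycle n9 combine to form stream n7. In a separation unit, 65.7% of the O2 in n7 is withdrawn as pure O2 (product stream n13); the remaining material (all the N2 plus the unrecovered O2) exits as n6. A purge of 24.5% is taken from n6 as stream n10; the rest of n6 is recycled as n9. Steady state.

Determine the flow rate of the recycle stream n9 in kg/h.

1306 kg/h

N2 enters only via n12 and leaves only via the purge: 1120×0.299 = 0.245×(N2 in n6), and the separation unit passes all N2, so N2 in n7 = N2 in n6 = 1366.9 kg/h.
O2 in n7: m_A = 1120×0.701 + (1−0.245)·(1−0.657)·m_A, so m_A = 785.12/0.7410 = 1059.5 kg/h.
n6 = (1−0.657)×1059.5 + 1366.9 = 1730.3 kg/h.
Recycle n9 = (1−0.245)×1730.3 = 1306.3 kg/h.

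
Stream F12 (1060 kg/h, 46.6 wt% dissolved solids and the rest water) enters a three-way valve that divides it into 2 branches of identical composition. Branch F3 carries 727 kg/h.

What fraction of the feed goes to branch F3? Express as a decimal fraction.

0.686

Fraction to F3 = 727/1060 = 0.6858.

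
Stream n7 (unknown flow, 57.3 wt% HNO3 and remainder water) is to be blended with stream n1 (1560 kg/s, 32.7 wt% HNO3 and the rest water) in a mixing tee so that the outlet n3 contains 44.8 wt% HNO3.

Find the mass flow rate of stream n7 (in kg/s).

1510 kg/s

Let n7 be the unknown flow. Total out = 1560 + n7.
HNO3 balance: 510.12 + 0.573·n7 = 0.448·(1560 + n7)
(0.573 − 0.448)·n7 = 0.448×1560 − 510.12 = 188.76
n7 = 188.76 / 0.125 = 1510.1 kg/s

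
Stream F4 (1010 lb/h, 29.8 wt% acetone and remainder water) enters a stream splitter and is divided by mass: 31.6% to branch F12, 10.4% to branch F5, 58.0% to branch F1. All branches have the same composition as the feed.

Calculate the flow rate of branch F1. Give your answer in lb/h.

585.8 lb/h

Branch F1 flow = 0.580×1010 = 585.8 lb/h.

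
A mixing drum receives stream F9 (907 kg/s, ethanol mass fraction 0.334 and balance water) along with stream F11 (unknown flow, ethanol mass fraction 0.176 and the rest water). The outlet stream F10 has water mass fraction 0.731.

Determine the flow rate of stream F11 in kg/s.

Let F11 be the unknown flow. Total out = 907 + F11.
water balance: 604.06 + 0.824·F11 = 0.731·(907 + F11)
(0.824 − 0.731)·F11 = 0.731×907 − 604.06 = 58.955
F11 = 58.955 / 0.093 = 633.92 kg/s

633.9 kg/s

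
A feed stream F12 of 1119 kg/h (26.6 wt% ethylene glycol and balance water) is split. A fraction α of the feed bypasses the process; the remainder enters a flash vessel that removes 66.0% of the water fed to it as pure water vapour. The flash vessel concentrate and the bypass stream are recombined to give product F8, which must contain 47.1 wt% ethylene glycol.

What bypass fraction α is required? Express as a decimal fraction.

0.102

All 1119×0.266 = 297.65 kg/h of ethylene glycol reaches F8, so F8 = 297.65/0.471 = 631.96 kg/h and vapour = 487.04 kg/h.
The evaporator receives (1−α)·1119 of feed at 0.734 water and removes 0.660 of that water:
0.660×0.734×(1−α)×1119 = 487.04
(1−α) = 487.04/542.09 = 0.8984;  α = 0.1016.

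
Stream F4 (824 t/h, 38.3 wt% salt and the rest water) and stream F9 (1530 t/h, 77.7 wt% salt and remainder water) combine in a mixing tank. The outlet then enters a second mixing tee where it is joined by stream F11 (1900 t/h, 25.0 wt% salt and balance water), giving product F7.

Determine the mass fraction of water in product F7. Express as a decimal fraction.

Overall, product flow = 4254 t/h.
water in = 824×0.617 + 1530×0.223 + 1900×0.750 = 2274.6 t/h.
water fraction in F7 = 0.535.

0.535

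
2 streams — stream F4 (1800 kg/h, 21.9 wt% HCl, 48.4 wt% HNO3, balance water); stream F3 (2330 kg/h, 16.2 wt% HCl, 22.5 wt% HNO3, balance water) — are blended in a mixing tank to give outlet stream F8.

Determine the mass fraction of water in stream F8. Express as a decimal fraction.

Total flow out = 1800 + 2330 = 4130 kg/h.
water in = 1800×0.297 + 2330×0.613 = 1962.9 kg/h.
water mass fraction in F8 = 1962.9/4130 = 0.475.

0.475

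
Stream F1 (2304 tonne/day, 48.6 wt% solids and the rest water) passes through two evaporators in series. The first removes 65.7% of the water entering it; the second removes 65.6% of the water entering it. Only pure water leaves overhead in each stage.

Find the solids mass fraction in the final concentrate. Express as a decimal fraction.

water in feed = 2304×0.514 = 1184.3 tonne/day.
After stage 1: water left = (1−0.657)×1184.3 = 406.2; stream total = 1525.9 tonne/day.
After stage 2: water left = (1−0.656)×406.2 = 139.73; final concentrate = 1259.5 tonne/day.
solids fraction = 1119.7/1259.5 = 0.8891.

0.8891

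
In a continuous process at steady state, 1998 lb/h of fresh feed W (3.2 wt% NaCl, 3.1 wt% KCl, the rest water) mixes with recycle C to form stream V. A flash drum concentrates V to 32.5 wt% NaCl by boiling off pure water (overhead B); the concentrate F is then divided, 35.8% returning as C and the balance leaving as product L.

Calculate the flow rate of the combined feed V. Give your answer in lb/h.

2108 lb/h

Overall NaCl balance (none leaves overhead): NaCl in fresh feed = NaCl in product, i.e. 1998×0.032 = (1−0.358)·F·0.325.
F = 63.936/(0.325×0.642) = 306.43 lb/h.
Recycle C = 0.358×306.43 = 109.7 lb/h.
Combined feed V = 1998 + 109.7 = 2107.7 lb/h.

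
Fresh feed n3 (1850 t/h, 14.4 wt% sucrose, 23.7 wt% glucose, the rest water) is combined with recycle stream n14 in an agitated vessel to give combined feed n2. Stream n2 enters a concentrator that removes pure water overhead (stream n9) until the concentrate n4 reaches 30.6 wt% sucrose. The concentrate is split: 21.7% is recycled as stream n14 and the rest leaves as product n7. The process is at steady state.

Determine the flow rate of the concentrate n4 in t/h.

Overall sucrose balance (none leaves overhead): sucrose in fresh feed = sucrose in product, i.e. 1850×0.144 = (1−0.217)·n4·0.306.
n4 = 266.4/(0.306×0.783) = 1111.9 t/h.

1112 t/h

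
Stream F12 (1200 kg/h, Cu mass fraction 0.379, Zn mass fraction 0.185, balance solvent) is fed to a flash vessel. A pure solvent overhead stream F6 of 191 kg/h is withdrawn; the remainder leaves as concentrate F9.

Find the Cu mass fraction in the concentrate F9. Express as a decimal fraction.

Cu is not removed: 1200×0.379 = 454.8 kg/h of Cu enters F9.
Concentrate = 1200 − 191 = 1009 kg/h.
Mass fraction = 454.8/1009 = 0.451.

0.451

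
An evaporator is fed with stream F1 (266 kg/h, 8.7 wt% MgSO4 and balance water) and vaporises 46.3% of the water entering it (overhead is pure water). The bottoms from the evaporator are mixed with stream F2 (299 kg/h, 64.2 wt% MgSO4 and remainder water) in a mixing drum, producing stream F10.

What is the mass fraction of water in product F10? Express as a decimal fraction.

Vapour removed = 0.463×0.913×266 = 112.44 kg/h; concentrate = 153.56 kg/h.
water reaching the mixer = 130.41 (from concentrate) + 299×0.358 = 237.46 kg/h.
Product flow = 153.56 + 299 = 452.56 kg/h; water fraction = 0.525.

0.525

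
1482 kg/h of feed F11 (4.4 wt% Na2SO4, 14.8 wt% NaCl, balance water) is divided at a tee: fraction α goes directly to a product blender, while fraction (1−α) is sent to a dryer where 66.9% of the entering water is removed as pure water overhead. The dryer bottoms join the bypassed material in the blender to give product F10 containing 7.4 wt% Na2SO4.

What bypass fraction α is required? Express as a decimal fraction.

All 1482×0.044 = 65.208 kg/h of Na2SO4 reaches F10, so F10 = 65.208/0.074 = 881.19 kg/h and vapour = 600.81 kg/h.
The evaporator receives (1−α)·1482 of feed at 0.808 water and removes 0.669 of that water:
0.669×0.808×(1−α)×1482 = 600.81
(1−α) = 600.81/801.1 = 0.7500;  α = 0.2500.

0.250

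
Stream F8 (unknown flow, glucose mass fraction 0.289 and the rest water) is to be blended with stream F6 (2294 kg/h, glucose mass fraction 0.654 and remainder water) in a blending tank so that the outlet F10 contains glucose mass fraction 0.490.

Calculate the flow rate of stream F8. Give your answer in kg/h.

1872 kg/h

Let F8 be the unknown flow. Total out = 2294 + F8.
glucose balance: 1500.3 + 0.289·F8 = 0.490·(2294 + F8)
(0.289 − 0.490)·F8 = 0.490×2294 − 1500.3 = -376.22
F8 = -376.22 / -0.201 = 1871.7 kg/h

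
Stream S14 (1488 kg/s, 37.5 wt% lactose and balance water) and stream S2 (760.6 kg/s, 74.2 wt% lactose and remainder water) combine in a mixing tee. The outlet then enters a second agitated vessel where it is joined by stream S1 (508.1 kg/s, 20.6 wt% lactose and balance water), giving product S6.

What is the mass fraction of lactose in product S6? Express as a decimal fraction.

Overall, product flow = 2756.7 kg/s.
lactose in = 1488×0.375 + 760.6×0.742 + 508.1×0.206 = 1227 kg/s.
lactose fraction in S6 = 0.4451.

0.4451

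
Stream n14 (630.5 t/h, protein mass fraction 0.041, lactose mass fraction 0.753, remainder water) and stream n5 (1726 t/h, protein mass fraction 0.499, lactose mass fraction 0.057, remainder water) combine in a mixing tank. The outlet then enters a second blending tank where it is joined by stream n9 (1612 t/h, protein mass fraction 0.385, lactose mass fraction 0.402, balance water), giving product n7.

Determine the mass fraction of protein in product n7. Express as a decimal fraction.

Overall, product flow = 3968.5 t/h.
protein in = 630.5×0.041 + 1726×0.499 + 1612×0.385 = 1507.7 t/h.
protein fraction in n7 = 0.380.

0.380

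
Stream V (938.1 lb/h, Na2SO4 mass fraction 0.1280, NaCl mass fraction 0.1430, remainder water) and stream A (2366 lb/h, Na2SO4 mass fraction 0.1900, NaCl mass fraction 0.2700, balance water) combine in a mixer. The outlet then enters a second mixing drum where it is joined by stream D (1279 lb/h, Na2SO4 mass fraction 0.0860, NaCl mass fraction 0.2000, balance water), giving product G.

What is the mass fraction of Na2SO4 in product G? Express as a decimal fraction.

0.1483

Overall, product flow = 4583.1 lb/h.
Na2SO4 in = 938.1×0.128 + 2366×0.190 + 1279×0.086 = 679.61 lb/h.
Na2SO4 fraction in G = 0.1483.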